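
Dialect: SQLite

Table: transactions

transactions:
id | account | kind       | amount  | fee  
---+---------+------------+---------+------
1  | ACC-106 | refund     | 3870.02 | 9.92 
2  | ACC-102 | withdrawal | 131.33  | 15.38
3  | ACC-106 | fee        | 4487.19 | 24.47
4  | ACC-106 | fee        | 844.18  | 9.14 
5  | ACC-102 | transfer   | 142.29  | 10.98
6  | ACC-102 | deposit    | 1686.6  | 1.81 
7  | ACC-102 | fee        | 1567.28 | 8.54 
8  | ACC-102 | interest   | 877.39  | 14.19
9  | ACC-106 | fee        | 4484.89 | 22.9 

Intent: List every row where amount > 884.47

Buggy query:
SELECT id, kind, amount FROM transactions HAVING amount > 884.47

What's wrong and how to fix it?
Bug: This is a non-aggregate query (no GROUP BY, no aggregates), so in SQLite the HAVING clause is invalid here; a row-level condition belongs in WHERE

Fix: Use WHERE for row-level filtering

Corrected query:
SELECT id, kind, amount FROM transactions WHERE amount > 884.47

Result:
id | kind    | amount 
---+---------+--------
1  | refund  | 3870.02
3  | fee     | 4487.19
6  | deposit | 1686.6 
7  | fee     | 1567.28
9  | fee     | 4484.89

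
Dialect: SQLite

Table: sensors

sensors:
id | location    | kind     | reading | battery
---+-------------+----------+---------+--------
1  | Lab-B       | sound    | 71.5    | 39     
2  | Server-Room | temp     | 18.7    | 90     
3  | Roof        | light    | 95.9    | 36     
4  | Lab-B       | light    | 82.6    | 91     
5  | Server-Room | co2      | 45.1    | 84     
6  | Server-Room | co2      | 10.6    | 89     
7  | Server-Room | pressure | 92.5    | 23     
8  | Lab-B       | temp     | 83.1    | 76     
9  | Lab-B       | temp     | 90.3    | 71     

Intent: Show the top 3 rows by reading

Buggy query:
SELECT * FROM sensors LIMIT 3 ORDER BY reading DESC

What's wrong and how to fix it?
Bug: ORDER BY cannot follow LIMIT; LIMIT is the final clause

Fix: Swap the clauses: ORDER BY first, then LIMIT

Corrected query:
SELECT * FROM sensors ORDER BY reading DESC LIMIT 3

Result:
id | location    | kind     | reading | battery
---+-------------+----------+---------+--------
3  | Roof        | light    | 95.9    | 36     
7  | Server-Room | pressure | 92.5    | 23     
9  | Lab-B       | temp     | 90.3    | 71     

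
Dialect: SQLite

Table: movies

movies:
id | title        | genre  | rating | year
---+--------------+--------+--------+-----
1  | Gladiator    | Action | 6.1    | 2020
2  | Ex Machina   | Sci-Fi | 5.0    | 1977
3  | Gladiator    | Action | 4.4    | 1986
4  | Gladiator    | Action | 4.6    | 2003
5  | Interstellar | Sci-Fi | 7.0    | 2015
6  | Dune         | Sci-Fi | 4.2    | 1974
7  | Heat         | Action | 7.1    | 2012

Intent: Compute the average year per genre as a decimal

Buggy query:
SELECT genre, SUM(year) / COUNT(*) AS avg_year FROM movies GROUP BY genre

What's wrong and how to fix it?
Bug: SUM(year) and COUNT(*) are both integers; the division truncates the fractional part

Fix: Multiply by 1.0 (or CAST to REAL) to force floating-point division

Corrected query:
SELECT genre, SUM(year) * 1.0 / COUNT(*) AS avg_year FROM movies GROUP BY genre

Result:
genre  | avg_year   
-------+------------
Action | 2005.25    
Sci-Fi | 1988.666667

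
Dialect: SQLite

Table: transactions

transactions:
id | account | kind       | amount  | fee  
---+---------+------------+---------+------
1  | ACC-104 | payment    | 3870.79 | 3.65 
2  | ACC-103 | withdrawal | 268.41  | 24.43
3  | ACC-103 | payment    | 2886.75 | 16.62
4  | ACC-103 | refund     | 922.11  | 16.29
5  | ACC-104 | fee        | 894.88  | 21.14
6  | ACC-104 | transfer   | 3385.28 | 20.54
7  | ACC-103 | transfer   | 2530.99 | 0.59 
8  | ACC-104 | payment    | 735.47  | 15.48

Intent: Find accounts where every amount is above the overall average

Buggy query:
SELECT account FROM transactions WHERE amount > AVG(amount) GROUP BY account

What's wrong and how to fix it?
Bug: WHERE evaluates per row before aggregation, so AVG() is unavailable

Fix: Compute the overall average in a scalar subquery and compare each group's MIN against it in HAVING

Corrected query:
SELECT account FROM transactions GROUP BY account HAVING MIN(amount) > (SELECT AVG(amount) FROM transactions)

Result:
(no rows)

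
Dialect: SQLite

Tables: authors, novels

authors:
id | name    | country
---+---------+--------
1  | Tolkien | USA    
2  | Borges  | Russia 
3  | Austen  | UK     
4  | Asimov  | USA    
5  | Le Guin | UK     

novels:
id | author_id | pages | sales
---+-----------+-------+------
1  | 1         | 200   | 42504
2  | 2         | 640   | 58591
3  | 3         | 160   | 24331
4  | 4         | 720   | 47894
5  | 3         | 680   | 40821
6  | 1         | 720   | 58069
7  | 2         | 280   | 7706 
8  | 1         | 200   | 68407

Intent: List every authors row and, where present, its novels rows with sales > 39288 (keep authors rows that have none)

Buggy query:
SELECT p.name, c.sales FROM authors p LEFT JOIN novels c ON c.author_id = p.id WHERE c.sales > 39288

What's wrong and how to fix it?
Bug: Filtering c.sales in WHERE discards the NULL rows produced by LEFT JOIN, turning it into an inner join

Fix: Put 'c.sales > 39288' in the JOIN's ON clause instead of WHERE

Corrected query:
SELECT p.name, c.sales FROM authors p LEFT JOIN novels c ON c.author_id = p.id AND c.sales > 39288

Result:
name    | sales
--------+------
Tolkien | 42504
Tolkien | 58069
Tolkien | 68407
Borges  | 58591
Austen  | 40821
Asimov  | 47894
Le Guin | NULL 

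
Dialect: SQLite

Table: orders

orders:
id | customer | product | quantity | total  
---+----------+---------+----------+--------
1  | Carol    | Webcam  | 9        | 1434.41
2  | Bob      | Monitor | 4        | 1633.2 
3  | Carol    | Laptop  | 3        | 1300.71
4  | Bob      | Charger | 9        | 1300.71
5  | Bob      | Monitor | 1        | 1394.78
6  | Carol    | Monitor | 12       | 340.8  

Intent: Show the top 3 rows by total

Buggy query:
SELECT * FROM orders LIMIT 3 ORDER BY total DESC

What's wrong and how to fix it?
Bug: ORDER BY cannot follow LIMIT; LIMIT is the final clause

Fix: Sort with ORDER BY, then apply LIMIT

Corrected query:
SELECT * FROM orders ORDER BY total DESC LIMIT 3

Result:
id | customer | product | quantity | total  
---+----------+---------+----------+--------
2  | Bob      | Monitor | 4        | 1633.2 
1  | Carol    | Webcam  | 9        | 1434.41
5  | Bob      | Monitor | 1        | 1394.78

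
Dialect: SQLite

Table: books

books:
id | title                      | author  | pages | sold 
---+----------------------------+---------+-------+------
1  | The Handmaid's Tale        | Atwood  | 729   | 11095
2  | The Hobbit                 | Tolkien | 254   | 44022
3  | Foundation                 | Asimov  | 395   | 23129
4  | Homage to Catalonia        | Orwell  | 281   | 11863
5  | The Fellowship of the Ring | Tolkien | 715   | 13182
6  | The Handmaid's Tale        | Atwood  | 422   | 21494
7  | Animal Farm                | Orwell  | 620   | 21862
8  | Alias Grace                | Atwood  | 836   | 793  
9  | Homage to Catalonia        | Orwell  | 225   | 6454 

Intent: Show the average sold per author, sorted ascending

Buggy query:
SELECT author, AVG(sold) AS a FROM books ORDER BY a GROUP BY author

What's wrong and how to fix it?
Bug: GROUP BY must precede ORDER BY

Fix: Move ORDER BY to the end, after GROUP BY

Corrected query:
SELECT author, AVG(sold) AS a FROM books GROUP BY author ORDER BY a

Result:
author  | a           
--------+-------------
Atwood  | 11127.333333
Orwell  | 13393       
Asimov  | 23129       
Tolkien | 28602       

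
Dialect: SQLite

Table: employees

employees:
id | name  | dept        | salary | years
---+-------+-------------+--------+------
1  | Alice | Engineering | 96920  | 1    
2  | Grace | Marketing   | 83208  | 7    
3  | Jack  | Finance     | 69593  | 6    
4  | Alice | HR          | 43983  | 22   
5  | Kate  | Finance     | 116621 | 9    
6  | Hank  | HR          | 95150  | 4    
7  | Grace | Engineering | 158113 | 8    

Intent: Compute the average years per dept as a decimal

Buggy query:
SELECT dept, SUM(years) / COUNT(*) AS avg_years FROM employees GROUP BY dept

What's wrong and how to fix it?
Bug: Both operands are integers, so '/' performs integer division and truncates

Fix: Cast one side to REAL so the division keeps the fractional part

Corrected query:
SELECT dept, SUM(years) * 1.0 / COUNT(*) AS avg_years FROM employees GROUP BY dept

Result:
dept        | avg_years
------------+----------
Engineering | 4.5      
Finance     | 7.5      
HR          | 13       
Marketing   | 7        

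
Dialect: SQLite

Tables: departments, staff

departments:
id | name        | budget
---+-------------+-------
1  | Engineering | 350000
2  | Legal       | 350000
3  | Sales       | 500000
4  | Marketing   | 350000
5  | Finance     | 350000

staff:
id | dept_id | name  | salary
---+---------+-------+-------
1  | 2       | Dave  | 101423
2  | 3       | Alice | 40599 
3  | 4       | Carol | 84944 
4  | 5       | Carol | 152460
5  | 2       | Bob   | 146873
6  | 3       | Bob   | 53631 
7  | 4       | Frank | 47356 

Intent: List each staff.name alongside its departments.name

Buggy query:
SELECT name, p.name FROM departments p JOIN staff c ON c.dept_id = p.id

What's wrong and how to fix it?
Bug: Both tables have a 'name' column; the unqualified reference is ambiguous

Fix: Prefix ambiguous columns with the table alias

Corrected query:
SELECT c.name, p.name FROM departments p JOIN staff c ON c.dept_id = p.id

Result:
name  | name     
------+----------
Dave  | Legal    
Alice | Sales    
Carol | Marketing
Carol | Finance  
Bob   | Legal    
Bob   | Sales    
Frank | Marketing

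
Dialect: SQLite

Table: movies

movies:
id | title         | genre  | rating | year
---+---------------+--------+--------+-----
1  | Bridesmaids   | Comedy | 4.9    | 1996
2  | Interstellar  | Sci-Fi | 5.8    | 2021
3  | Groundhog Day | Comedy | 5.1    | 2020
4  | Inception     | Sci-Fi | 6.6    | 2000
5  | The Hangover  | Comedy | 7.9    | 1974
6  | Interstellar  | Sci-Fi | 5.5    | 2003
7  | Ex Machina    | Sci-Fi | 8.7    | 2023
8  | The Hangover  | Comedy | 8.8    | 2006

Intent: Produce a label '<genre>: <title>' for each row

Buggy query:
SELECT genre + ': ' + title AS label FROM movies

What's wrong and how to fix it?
Bug: SQLite uses || for string concatenation; + coerces text to numbers (yielding 0)

Fix: Use the || operator for string concatenation

Corrected query:
SELECT genre || ': ' || title AS label FROM movies

Result:
label                
---------------------
Comedy: Bridesmaids  
Sci-Fi: Interstellar 
Comedy: Groundhog Day
Sci-Fi: Inception    
Comedy: The Hangover 
Sci-Fi: Interstellar 
Sci-Fi: Ex Machina   
Comedy: The Hangover 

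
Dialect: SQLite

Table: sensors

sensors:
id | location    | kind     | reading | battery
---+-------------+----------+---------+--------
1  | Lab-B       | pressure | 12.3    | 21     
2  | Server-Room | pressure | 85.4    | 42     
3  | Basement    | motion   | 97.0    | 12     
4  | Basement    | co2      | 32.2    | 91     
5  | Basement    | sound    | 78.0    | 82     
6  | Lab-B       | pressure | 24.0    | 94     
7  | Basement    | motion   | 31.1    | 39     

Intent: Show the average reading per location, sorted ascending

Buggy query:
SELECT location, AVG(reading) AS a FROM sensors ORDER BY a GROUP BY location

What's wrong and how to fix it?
Bug: GROUP BY must precede ORDER BY

Fix: Move ORDER BY to the end, after GROUP BY

Corrected query:
SELECT location, AVG(reading) AS a FROM sensors GROUP BY location ORDER BY a

Result:
location    | a     
------------+-------
Lab-B       | 18.15 
Basement    | 59.575
Server-Room | 85.4  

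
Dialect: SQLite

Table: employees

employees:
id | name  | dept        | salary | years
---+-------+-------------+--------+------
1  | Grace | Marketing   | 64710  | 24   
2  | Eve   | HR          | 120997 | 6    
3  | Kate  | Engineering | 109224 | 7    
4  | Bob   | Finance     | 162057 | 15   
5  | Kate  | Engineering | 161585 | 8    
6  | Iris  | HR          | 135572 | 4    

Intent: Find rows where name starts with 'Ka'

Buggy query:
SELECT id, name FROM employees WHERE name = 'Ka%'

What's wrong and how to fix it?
Bug: '=' compares the literal string including the % character; pattern matching needs LIKE

Fix: Use LIKE for wildcard pattern matching

Corrected query:
SELECT id, name FROM employees WHERE name LIKE 'Ka%'

Result:
id | name
---+-----
3  | Kate
5  | Kate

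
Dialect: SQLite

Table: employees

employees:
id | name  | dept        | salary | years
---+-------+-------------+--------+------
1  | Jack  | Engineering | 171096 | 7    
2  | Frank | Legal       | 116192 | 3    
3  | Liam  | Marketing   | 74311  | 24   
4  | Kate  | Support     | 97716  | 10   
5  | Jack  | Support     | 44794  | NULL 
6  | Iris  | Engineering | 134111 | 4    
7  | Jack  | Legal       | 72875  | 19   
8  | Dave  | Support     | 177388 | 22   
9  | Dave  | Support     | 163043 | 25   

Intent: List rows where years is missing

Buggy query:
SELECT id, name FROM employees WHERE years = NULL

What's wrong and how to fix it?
Bug: Comparing to NULL with '=' never matches; NULL = NULL is unknown, not true

Fix: Use IS NULL to test for NULL

Corrected query:
SELECT id, name FROM employees WHERE years IS NULL

Result:
id | name
---+-----
5  | Jack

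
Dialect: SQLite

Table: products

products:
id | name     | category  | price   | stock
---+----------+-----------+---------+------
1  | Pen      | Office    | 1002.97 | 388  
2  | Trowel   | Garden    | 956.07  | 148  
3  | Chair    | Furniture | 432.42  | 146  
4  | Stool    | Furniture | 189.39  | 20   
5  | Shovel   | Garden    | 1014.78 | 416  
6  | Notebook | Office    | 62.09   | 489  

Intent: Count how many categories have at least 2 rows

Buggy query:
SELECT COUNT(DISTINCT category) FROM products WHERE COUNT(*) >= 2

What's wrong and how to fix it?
Bug: COUNT(*) cannot appear in WHERE; the per-group count doesn't exist yet

Fix: Group first with HAVING COUNT(*) >= 2, then COUNT the resulting groups

Corrected query:
SELECT COUNT(*) FROM (SELECT category FROM products GROUP BY category HAVING COUNT(*) >= 2)

Result:
COUNT(*)
--------
3       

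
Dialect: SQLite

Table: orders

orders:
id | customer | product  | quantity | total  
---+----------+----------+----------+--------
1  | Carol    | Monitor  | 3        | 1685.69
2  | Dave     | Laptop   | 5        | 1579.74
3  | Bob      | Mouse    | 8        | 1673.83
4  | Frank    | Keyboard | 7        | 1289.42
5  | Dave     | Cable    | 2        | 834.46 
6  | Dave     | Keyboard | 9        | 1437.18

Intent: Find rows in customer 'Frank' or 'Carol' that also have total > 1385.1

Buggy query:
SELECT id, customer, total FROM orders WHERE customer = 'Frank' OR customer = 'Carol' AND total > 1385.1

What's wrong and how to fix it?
Bug: AND binds tighter than OR, so this parses as customer = 'Frank' OR (customer = 'Carol' AND total > 1385.1)

Fix: Group the OR with parentheses (or use IN), then AND the threshold

Corrected query:
SELECT id, customer, total FROM orders WHERE (customer = 'Frank' OR customer = 'Carol') AND total > 1385.1

Result:
id | customer | total  
---+----------+--------
1  | Carol    | 1685.69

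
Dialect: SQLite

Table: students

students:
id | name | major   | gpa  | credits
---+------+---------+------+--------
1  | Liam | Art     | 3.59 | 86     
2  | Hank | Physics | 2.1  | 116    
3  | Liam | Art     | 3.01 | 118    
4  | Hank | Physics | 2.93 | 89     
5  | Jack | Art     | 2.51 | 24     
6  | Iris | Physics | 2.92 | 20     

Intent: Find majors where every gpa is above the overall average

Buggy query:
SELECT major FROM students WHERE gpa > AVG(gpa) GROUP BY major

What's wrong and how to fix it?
Bug: AVG() is an aggregate; it can't sit directly in WHERE

Fix: Use a subquery for AVG and a HAVING MIN(...) filter so the condition holds for every row in the group

Corrected query:
SELECT major FROM students GROUP BY major HAVING MIN(gpa) > (SELECT AVG(gpa) FROM students)

Result:
(no rows)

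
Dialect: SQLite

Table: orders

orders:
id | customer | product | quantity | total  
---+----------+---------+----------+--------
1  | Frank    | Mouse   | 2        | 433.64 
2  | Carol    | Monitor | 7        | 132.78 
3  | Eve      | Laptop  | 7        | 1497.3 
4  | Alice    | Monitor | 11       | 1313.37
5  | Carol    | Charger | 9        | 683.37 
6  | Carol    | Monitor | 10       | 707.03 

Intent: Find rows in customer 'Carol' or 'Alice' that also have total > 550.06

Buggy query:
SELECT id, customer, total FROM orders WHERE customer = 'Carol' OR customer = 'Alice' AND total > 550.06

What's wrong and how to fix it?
Bug: Without parentheses, AND is evaluated before OR, so the total filter only applies to the 'Alice' branch

Fix: Add parentheses around the OR so the AND applies to both alternatives

Corrected query:
SELECT id, customer, total FROM orders WHERE (customer = 'Carol' OR customer = 'Alice') AND total > 550.06

Result:
id | customer | total  
---+----------+--------
4  | Alice    | 1313.37
5  | Carol    | 683.37 
6  | Carol    | 707.03 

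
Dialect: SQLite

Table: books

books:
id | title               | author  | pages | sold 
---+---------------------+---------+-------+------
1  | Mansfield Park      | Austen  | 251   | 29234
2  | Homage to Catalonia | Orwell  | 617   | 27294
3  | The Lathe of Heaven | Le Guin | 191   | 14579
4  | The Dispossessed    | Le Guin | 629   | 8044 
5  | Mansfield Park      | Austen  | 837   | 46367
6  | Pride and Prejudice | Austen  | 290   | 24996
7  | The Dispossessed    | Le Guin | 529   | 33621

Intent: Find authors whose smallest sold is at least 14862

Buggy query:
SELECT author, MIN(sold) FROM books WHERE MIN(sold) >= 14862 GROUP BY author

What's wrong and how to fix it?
Bug: MIN() in WHERE is a misuse of aggregate

Fix: Replace WHERE with HAVING after the GROUP BY

Corrected query:
SELECT author, MIN(sold) FROM books GROUP BY author HAVING MIN(sold) >= 14862

Result:
author | MIN(sold)
-------+----------
Austen | 24996    
Orwell | 27294    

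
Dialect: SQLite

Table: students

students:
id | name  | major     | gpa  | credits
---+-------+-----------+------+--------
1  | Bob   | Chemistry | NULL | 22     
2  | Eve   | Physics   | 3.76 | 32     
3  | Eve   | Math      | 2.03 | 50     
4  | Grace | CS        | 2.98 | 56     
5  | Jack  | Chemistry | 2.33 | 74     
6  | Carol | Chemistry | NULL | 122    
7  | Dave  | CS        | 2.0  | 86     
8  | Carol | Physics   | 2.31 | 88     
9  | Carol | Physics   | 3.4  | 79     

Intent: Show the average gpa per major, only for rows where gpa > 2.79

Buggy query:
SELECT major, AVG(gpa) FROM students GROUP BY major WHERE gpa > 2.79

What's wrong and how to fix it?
Bug: Row-level WHERE must come before GROUP BY in the clause order

Fix: Move the WHERE clause before GROUP BY

Corrected query:
SELECT major, AVG(gpa) FROM students WHERE gpa > 2.79 GROUP BY major

Result:
major   | AVG(gpa)
--------+---------
CS      | 2.98    
Physics | 3.58    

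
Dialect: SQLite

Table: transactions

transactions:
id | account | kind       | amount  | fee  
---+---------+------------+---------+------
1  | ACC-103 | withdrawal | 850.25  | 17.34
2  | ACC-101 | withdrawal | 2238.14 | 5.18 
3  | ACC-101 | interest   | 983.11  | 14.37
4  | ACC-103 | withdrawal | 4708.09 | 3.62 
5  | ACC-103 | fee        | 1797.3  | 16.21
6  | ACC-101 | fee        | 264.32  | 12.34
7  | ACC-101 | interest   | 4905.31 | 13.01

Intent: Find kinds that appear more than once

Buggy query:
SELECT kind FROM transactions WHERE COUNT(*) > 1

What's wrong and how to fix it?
Bug: COUNT(*) is an aggregate and cannot be used in WHERE

Fix: GROUP BY kind, then filter groups with HAVING COUNT(*) > 1

Corrected query:
SELECT kind FROM transactions GROUP BY kind HAVING COUNT(*) > 1

Result:
kind      
----------
fee       
interest  
withdrawal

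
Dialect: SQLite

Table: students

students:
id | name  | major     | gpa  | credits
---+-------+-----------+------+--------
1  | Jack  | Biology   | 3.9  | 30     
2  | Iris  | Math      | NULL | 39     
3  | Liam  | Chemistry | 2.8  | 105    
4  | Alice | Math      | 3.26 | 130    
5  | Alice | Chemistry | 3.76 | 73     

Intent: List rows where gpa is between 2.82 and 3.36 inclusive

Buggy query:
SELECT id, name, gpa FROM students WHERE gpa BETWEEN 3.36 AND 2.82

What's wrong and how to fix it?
Bug: BETWEEN expects the lower bound first; with 3.36 AND 2.82 the range is empty

Fix: Write BETWEEN 2.82 AND 3.36

Corrected query:
SELECT id, name, gpa FROM students WHERE gpa BETWEEN 2.82 AND 3.36

Result:
id | name  | gpa 
---+-------+-----
4  | Alice | 3.26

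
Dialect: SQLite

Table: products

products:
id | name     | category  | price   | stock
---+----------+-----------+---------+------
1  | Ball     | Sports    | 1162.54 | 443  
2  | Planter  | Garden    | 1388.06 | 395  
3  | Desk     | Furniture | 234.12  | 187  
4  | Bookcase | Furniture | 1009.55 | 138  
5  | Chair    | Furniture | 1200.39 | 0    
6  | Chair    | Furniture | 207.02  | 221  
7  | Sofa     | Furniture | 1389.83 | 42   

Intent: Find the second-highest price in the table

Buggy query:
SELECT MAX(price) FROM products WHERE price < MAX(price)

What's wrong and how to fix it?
Bug: The inner MAX is an aggregate inside WHERE, which is not allowed

Fix: Compute the overall MAX in a subquery, then take MAX of rows below it

Corrected query:
SELECT MAX(price) FROM products WHERE price < (SELECT MAX(price) FROM products)

Result:
MAX(price)
----------
1388.06   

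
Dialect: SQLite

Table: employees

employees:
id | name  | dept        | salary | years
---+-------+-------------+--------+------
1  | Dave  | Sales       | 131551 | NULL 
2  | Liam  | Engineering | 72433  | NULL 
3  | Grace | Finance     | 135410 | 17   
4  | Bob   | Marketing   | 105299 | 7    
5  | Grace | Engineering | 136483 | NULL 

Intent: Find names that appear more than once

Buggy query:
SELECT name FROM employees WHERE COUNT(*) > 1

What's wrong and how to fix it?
Bug: COUNT(*) is an aggregate and cannot be used in WHERE

Fix: GROUP BY name, then filter groups with HAVING COUNT(*) > 1

Corrected query:
SELECT name FROM employees GROUP BY name HAVING COUNT(*) > 1

Result:
name 
-----
Grace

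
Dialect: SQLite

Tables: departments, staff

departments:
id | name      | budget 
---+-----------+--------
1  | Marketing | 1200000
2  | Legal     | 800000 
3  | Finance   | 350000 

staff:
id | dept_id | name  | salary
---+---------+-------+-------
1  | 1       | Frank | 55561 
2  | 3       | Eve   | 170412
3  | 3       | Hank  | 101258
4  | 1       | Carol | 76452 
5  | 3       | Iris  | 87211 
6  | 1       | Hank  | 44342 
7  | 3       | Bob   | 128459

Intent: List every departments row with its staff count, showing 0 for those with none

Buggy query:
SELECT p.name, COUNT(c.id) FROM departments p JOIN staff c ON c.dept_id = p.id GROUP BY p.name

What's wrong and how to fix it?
Bug: INNER JOIN drops departments rows that have no matching staff rows

Fix: Use LEFT JOIN so parents without children still appear (COUNT(c.id) gives 0)

Corrected query:
SELECT p.name, COUNT(c.id) FROM departments p LEFT JOIN staff c ON c.dept_id = p.id GROUP BY p.name

Result:
name      | COUNT(c.id)
----------+------------
Finance   | 4          
Legal     | 0          
Marketing | 3          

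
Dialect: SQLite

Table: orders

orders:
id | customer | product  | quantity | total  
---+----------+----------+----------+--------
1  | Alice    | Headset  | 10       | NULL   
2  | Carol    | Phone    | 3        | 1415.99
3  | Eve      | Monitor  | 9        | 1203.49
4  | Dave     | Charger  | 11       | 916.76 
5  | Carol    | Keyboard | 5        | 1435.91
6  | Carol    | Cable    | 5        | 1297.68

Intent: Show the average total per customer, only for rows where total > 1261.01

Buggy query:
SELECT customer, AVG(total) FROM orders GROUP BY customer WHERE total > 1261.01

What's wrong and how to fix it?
Bug: Row-level WHERE must come before GROUP BY in the clause order

Fix: Move the WHERE clause before GROUP BY

Corrected query:
SELECT customer, AVG(total) FROM orders WHERE total > 1261.01 GROUP BY customer

Result:
customer | AVG(total) 
---------+------------
Carol    | 1383.193333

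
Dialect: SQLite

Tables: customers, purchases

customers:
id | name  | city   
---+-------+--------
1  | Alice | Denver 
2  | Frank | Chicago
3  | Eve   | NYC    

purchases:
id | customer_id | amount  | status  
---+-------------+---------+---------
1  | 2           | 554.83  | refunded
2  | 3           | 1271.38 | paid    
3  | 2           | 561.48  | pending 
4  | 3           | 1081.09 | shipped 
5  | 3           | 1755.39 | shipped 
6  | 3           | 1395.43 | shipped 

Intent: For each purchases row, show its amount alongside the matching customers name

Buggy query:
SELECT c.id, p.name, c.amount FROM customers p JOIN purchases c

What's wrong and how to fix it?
Bug: JOIN with no ON clause produces a cartesian product; every purchases row pairs with every customers row

Fix: Specify the join condition linking the foreign key to the parent id

Corrected query:
SELECT c.id, p.name, c.amount FROM customers p JOIN purchases c ON c.customer_id = p.id

Result:
id | name  | amount 
---+-------+--------
1  | Frank | 554.83 
2  | Eve   | 1271.38
3  | Frank | 561.48 
4  | Eve   | 1081.09
5  | Eve   | 1755.39
6  | Eve   | 1395.43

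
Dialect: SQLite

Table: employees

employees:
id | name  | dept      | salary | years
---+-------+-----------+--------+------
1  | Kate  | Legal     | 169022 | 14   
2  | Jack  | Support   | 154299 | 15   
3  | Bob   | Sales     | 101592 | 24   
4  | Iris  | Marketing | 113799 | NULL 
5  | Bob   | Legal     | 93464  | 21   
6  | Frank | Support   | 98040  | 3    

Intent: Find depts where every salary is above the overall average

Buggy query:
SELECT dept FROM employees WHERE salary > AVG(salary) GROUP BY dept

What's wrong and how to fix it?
Bug: AVG() is an aggregate; it can't sit directly in WHERE

Fix: Compute the overall average in a scalar subquery and compare each group's MIN against it in HAVING

Corrected query:
SELECT dept FROM employees GROUP BY dept HAVING MIN(salary) > (SELECT AVG(salary) FROM employees)

Result:
(no rows)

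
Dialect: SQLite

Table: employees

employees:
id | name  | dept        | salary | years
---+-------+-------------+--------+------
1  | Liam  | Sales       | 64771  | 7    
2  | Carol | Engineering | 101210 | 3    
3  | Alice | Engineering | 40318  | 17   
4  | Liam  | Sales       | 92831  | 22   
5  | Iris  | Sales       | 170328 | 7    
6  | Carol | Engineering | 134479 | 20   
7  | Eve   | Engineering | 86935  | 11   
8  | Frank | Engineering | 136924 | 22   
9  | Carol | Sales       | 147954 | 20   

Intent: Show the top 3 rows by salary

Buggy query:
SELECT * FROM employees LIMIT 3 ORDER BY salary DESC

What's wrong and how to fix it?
Bug: LIMIT must come after ORDER BY

Fix: Swap the clauses: ORDER BY first, then LIMIT

Corrected query:
SELECT * FROM employees ORDER BY salary DESC LIMIT 3

Result:
id | name  | dept        | salary | years
---+-------+-------------+--------+------
5  | Iris  | Sales       | 170328 | 7    
9  | Carol | Sales       | 147954 | 20   
8  | Frank | Engineering | 136924 | 22   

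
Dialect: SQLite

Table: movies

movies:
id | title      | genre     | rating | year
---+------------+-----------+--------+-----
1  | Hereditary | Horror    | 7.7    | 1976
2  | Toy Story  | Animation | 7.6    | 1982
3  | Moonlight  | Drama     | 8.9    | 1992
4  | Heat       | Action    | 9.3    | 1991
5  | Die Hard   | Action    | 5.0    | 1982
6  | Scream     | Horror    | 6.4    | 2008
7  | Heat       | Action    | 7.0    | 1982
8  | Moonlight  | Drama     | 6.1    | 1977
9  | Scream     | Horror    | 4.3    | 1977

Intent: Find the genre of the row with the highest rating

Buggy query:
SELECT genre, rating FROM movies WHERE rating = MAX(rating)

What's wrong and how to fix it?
Bug: WHERE is evaluated per row; an aggregate over the whole table isn't defined there

Fix: Wrap MAX in a scalar subquery so WHERE compares against a single value

Corrected query:
SELECT genre, rating FROM movies WHERE rating = (SELECT MAX(rating) FROM movies)

Result:
genre  | rating
-------+-------
Action | 9.3   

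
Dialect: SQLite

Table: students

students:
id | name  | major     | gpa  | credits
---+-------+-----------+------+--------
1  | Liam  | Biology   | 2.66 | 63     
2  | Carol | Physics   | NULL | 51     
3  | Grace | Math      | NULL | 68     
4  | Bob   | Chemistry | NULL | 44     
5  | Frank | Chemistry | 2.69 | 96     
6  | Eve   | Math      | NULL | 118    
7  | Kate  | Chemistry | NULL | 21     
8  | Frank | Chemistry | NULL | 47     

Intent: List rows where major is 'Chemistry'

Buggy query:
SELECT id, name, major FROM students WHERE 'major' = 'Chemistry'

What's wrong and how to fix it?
Bug: Single quotes denote string literals in SQL; the column name is being compared as a constant string

Fix: Reference the column as major without single quotes

Corrected query:
SELECT id, name, major FROM students WHERE major = 'Chemistry'

Result:
id | name  | major    
---+-------+----------
4  | Bob   | Chemistry
5  | Frank | Chemistry
7  | Kate  | Chemistry
8  | Frank | Chemistry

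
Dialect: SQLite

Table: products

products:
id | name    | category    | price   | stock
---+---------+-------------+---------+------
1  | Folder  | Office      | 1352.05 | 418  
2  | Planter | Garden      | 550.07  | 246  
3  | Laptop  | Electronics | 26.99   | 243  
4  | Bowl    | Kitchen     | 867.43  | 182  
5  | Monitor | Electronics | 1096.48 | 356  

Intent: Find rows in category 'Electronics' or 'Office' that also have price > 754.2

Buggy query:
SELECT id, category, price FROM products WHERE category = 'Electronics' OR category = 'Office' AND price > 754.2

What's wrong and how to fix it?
Bug: AND binds tighter than OR, so this parses as category = 'Electronics' OR (category = 'Office' AND price > 754.2)

Fix: Group the OR with parentheses (or use IN), then AND the threshold

Corrected query:
SELECT id, category, price FROM products WHERE (category = 'Electronics' OR category = 'Office') AND price > 754.2

Result:
id | category    | price  
---+-------------+--------
1  | Office      | 1352.05
5  | Electronics | 1096.48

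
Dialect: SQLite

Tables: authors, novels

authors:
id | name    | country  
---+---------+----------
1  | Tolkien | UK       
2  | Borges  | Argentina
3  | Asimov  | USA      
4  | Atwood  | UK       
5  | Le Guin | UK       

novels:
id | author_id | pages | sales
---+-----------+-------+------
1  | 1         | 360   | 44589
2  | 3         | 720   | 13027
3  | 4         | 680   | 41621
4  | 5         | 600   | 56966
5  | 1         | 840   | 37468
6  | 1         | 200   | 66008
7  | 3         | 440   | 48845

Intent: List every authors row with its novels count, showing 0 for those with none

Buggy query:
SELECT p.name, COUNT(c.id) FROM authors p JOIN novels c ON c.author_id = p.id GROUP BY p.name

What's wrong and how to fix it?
Bug: INNER JOIN drops authors rows that have no matching novels rows

Fix: Use LEFT JOIN so parents without children still appear (COUNT(c.id) gives 0)

Corrected query:
SELECT p.name, COUNT(c.id) FROM authors p LEFT JOIN novels c ON c.author_id = p.id GROUP BY p.name

Result:
name    | COUNT(c.id)
--------+------------
Asimov  | 2          
Atwood  | 1          
Borges  | 0          
Le Guin | 1          
Tolkien | 3          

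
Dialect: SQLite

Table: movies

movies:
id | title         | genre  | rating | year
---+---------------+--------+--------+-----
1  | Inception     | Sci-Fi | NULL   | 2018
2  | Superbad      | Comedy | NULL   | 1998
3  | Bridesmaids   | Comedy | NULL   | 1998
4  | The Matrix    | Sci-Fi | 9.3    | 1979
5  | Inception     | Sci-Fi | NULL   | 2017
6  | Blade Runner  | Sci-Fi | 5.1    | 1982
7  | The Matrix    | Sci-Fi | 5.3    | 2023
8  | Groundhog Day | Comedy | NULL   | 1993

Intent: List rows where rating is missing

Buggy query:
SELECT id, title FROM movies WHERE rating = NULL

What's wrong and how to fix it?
Bug: Comparing to NULL with '=' never matches; NULL = NULL is unknown, not true

Fix: Replace '= NULL' with 'IS NULL'

Corrected query:
SELECT id, title FROM movies WHERE rating IS NULL

Result:
id | title        
---+--------------
1  | Inception    
2  | Superbad     
3  | Bridesmaids  
5  | Inception    
8  | Groundhog Day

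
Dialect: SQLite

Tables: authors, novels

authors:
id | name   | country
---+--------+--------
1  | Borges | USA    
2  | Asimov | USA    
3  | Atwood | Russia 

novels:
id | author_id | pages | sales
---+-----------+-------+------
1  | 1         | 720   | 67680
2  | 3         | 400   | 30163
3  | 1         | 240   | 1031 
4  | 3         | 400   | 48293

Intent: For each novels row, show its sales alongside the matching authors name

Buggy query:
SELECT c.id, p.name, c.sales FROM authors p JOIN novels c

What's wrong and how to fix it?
Bug: JOIN with no ON clause produces a cartesian product; every novels row pairs with every authors row

Fix: Specify the join condition linking the foreign key to the parent id

Corrected query:
SELECT c.id, p.name, c.sales FROM authors p JOIN novels c ON c.author_id = p.id

Result:
id | name   | sales
---+--------+------
1  | Borges | 67680
2  | Atwood | 30163
3  | Borges | 1031 
4  | Atwood | 48293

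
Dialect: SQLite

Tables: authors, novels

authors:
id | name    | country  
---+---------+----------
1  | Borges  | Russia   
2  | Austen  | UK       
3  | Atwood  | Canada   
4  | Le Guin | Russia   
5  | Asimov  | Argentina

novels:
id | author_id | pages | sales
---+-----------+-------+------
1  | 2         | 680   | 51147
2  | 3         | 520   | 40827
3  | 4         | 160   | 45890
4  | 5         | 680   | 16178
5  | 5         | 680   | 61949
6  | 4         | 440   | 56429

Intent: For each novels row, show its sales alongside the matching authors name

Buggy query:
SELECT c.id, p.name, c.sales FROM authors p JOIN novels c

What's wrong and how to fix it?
Bug: Missing join condition: each novels row is matched to all authors rows instead of just its own

Fix: Add ON c.author_id = p.id to the JOIN

Corrected query:
SELECT c.id, p.name, c.sales FROM authors p JOIN novels c ON c.author_id = p.id

Result:
id | name    | sales
---+---------+------
1  | Austen  | 51147
2  | Atwood  | 40827
3  | Le Guin | 45890
4  | Asimov  | 16178
5  | Asimov  | 61949
6  | Le Guin | 56429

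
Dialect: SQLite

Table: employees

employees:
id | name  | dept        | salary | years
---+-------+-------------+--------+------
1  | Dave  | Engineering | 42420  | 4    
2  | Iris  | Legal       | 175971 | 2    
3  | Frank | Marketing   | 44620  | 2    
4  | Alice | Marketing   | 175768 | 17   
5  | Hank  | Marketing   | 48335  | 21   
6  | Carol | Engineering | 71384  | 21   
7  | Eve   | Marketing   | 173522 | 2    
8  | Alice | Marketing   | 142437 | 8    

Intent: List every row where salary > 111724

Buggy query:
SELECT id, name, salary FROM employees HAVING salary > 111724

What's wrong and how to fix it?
Bug: This is a non-aggregate query (no GROUP BY, no aggregates), so in SQLite the HAVING clause is invalid here; a row-level condition belongs in WHERE

Fix: Replace HAVING with WHERE since the condition applies to individual rows

Corrected query:
SELECT id, name, salary FROM employees WHERE salary > 111724

Result:
id | name  | salary
---+-------+-------
2  | Iris  | 175971
4  | Alice | 175768
7  | Eve   | 173522
8  | Alice | 142437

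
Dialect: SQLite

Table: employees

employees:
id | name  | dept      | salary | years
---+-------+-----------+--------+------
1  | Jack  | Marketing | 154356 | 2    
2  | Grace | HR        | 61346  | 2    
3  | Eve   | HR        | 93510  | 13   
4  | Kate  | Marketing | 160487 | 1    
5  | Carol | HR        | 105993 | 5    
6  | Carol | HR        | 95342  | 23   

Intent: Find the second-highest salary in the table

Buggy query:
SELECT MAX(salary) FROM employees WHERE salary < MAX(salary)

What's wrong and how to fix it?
Bug: The inner MAX is an aggregate inside WHERE, which is not allowed

Fix: Put the inner MAX in a scalar subquery

Corrected query:
SELECT MAX(salary) FROM employees WHERE salary < (SELECT MAX(salary) FROM employees)

Result:
MAX(salary)
-----------
154356     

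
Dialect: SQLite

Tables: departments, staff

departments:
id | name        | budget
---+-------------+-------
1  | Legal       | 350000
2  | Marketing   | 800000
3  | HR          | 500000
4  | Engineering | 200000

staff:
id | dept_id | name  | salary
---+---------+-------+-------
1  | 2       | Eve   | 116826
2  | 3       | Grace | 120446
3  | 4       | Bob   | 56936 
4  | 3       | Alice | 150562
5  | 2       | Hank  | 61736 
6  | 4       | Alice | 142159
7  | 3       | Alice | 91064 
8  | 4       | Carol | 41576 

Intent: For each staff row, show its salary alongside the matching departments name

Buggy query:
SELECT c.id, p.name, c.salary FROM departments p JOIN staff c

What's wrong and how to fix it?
Bug: JOIN with no ON clause produces a cartesian product; every staff row pairs with every departments row

Fix: Add ON c.dept_id = p.id to the JOIN

Corrected query:
SELECT c.id, p.name, c.salary FROM departments p JOIN staff c ON c.dept_id = p.id

Result:
id | name        | salary
---+-------------+-------
1  | Marketing   | 116826
2  | HR          | 120446
3  | Engineering | 56936 
4  | HR          | 150562
5  | Marketing   | 61736 
6  | Engineering | 142159
7  | HR          | 91064 
8  | Engineering | 41576 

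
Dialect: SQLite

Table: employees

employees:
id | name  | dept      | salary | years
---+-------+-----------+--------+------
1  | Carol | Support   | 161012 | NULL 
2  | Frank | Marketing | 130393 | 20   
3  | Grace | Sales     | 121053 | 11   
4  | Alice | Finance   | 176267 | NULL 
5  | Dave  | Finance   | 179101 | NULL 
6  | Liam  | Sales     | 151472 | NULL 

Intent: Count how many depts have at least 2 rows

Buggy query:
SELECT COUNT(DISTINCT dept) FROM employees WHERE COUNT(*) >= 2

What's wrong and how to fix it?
Bug: COUNT(*) cannot appear in WHERE; the per-group count doesn't exist yet

Fix: Group first with HAVING COUNT(*) >= 2, then COUNT the resulting groups

Corrected query:
SELECT COUNT(*) FROM (SELECT dept FROM employees GROUP BY dept HAVING COUNT(*) >= 2)

Result:
COUNT(*)
--------
2       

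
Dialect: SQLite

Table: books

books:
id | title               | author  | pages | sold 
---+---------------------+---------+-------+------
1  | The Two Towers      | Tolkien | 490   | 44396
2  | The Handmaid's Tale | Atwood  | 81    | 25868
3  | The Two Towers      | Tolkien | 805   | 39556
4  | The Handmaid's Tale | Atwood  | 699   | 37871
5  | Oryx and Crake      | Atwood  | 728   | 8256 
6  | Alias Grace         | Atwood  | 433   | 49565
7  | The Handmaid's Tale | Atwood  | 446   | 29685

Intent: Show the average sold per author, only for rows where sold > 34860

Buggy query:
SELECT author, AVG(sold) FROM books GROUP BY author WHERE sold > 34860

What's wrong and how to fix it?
Bug: Row-level WHERE must come before GROUP BY in the clause order

Fix: Move the WHERE clause before GROUP BY

Corrected query:
SELECT author, AVG(sold) FROM books WHERE sold > 34860 GROUP BY author

Result:
author  | AVG(sold)
--------+----------
Atwood  | 43718    
Tolkien | 41976    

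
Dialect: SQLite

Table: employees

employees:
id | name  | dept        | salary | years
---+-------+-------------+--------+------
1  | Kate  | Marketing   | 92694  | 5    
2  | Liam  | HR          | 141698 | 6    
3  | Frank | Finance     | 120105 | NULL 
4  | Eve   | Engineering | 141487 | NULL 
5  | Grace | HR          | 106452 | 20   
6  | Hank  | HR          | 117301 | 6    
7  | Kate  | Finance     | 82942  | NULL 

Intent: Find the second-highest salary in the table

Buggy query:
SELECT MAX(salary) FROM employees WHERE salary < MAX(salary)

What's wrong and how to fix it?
Bug: MAX(salary) on the right of the comparison is an aggregate-in-WHERE error

Fix: Put the inner MAX in a scalar subquery

Corrected query:
SELECT MAX(salary) FROM employees WHERE salary < (SELECT MAX(salary) FROM employees)

Result:
MAX(salary)
-----------
141487     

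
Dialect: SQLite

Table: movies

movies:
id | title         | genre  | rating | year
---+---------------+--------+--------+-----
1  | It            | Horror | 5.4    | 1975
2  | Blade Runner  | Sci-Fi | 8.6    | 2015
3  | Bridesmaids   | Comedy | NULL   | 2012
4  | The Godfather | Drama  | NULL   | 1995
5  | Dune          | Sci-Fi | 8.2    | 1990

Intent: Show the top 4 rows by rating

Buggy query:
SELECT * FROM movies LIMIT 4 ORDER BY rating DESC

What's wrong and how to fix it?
Bug: ORDER BY cannot follow LIMIT; LIMIT is the final clause

Fix: Sort with ORDER BY, then apply LIMIT

Corrected query:
SELECT * FROM movies ORDER BY rating DESC LIMIT 4

Result:
id | title        | genre  | rating | year
---+--------------+--------+--------+-----
2  | Blade Runner | Sci-Fi | 8.6    | 2015
5  | Dune         | Sci-Fi | 8.2    | 1990
1  | It           | Horror | 5.4    | 1975
3  | Bridesmaids  | Comedy | NULL   | 2012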